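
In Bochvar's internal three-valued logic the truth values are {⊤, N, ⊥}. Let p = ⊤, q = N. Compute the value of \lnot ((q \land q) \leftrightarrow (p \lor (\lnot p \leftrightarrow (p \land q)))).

q \land q = N \land N = N
\lnot p = \lnot ⊤ = ⊥
p \land q = ⊤ \land N = N
\lnot p \leftrightarrow (p \land q) = ⊥ \leftrightarrow N = N
p \lor (\lnot p \leftrightarrow (p \land q)) = ⊤ \lor N = N
(q \land q) \leftrightarrow (p \lor (\lnot p \leftrightarrow (p \land q))) = N \leftrightarrow N = N
\lnot ((q \land q) \leftrightarrow (p \lor (\lnot p \leftrightarrow (p \land q)))) = \lnot N = N

N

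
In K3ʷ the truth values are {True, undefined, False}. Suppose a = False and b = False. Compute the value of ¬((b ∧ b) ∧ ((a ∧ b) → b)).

b ∧ b = False ∧ False = False
a ∧ b = False ∧ False = False
(a ∧ b) → b = False → False = True
(b ∧ b) ∧ ((a ∧ b) → b) = False ∧ True = False
¬((b ∧ b) ∧ ((a ∧ b) → b)) = ¬False = True

True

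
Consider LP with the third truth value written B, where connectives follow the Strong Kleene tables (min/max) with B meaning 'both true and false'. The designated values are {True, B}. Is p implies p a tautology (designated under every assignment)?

Every assignment of p over {True, B, False} gives a value in {True, B}.
In particular, with p=B: p implies p = B.

Yes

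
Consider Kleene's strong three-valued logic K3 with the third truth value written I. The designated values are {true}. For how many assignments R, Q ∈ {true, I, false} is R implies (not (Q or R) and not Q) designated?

3

Designated under: (R=false, Q=true); (R=false, Q=I); (R=false, Q=false).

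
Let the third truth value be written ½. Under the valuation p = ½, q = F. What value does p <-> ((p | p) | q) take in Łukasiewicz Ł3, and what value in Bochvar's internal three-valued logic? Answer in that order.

T; ½

In Łukasiewicz Ł3: p | p = ½ | ½ = ½
(p | p) | q = ½ | F = ½
p <-> ((p | p) | q) = ½ <-> ½ = T  [1 − |½−½|]
In Bochvar's internal three-valued logic: p | p = ½ | ½ = ½
(p | p) | q = ½ | F = ½
p <-> ((p | p) | q) = ½ <-> ½ = ½
They differ because Łukasiewicz Ł3 and Bochvar's internal three-valued logic treat ½ differently under the binary connectives.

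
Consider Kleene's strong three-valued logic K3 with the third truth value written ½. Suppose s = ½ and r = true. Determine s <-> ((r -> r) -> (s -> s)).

r -> r = true -> true = true
s -> s = ½ -> ½ = ½  [~½ | ½]
(r -> r) -> (s -> s) = true -> ½ = ½
s <-> ((r -> r) -> (s -> s)) = ½ <-> ½ = ½

½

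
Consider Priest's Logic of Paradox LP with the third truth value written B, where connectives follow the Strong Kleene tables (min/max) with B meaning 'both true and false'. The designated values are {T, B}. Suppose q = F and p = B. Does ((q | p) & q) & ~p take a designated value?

No

q | p = F | B = B
(q | p) & q = B & F = F
~p = ~B = B
((q | p) & q) & ~p = F & B = F
F ∉ {T, B}.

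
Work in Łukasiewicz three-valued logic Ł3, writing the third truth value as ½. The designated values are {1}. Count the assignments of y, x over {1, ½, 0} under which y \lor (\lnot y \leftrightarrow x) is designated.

Of the 9 assignments, 5 give a value in {1}.

5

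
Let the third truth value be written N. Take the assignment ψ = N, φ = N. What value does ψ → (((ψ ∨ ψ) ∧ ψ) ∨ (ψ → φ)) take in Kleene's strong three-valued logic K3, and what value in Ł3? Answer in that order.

N; 1

In Kleene's strong three-valued logic K3: ψ ∨ ψ = N ∨ N = N
(ψ ∨ ψ) ∧ ψ = N ∧ N = N
ψ → φ = N → N = N
((ψ ∨ ψ) ∧ ψ) ∨ (ψ → φ) = N ∨ N = N
ψ → (((ψ ∨ ψ) ∧ ψ) ∨ (ψ → φ)) = N → N = N
In Ł3: ψ ∨ ψ = N ∨ N = N
(ψ ∨ ψ) ∧ ψ = N ∧ N = N
ψ → φ = N → N = 1
((ψ ∨ ψ) ∧ ψ) ∨ (ψ → φ) = N ∨ 1 = 1
ψ → (((ψ ∨ ψ) ∧ ψ) ∨ (ψ → φ)) = N → 1 = 1
They differ because Kleene's strong three-valued logic K3 and Ł3 treat N differently under implication.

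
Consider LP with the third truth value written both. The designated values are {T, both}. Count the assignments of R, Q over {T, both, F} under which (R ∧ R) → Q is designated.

Of the 9 assignments, 8 give a value in {T, both}.

8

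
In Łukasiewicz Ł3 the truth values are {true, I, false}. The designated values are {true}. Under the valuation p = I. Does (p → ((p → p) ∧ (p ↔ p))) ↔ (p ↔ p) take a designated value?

p → p = I → I = true
p ↔ p = I ↔ I = true
(p → p) ∧ (p ↔ p) = true ∧ true = true
p → ((p → p) ∧ (p ↔ p)) = I → true = true
p ↔ p = I ↔ I = true
(p → ((p → p) ∧ (p ↔ p))) ↔ (p ↔ p) = true ↔ true = true
true ∈ {true}.

Yes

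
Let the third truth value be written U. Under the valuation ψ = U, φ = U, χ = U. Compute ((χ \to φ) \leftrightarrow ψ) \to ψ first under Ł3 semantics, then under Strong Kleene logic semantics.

T; U

In Ł3: χ \to φ = U \to U = T
(χ \to φ) \leftrightarrow ψ = T \leftrightarrow U = U
((χ \to φ) \leftrightarrow ψ) \to ψ = U \to U = T
In Strong Kleene logic: χ \to φ = U \to U = U  [\lnot U \lor U]
(χ \to φ) \leftrightarrow ψ = U \leftrightarrow U = U
((χ \to φ) \leftrightarrow ψ) \to ψ = U \to U = U
They differ because Ł3 and Strong Kleene logic treat U differently under implication.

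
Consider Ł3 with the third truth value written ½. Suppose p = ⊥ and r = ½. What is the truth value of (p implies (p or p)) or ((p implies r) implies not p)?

⊤

p or p = ⊥ or ⊥ = ⊥
p implies (p or p) = ⊥ implies ⊥ = ⊤
p implies r = ⊥ implies ½ = ⊤  [min(1, 1−0+½)]
not p = not ⊥ = ⊤
(p implies r) implies not p = ⊤ implies ⊤ = ⊤
(p implies (p or p)) or ((p implies r) implies not p) = ⊤ or ⊤ = ⊤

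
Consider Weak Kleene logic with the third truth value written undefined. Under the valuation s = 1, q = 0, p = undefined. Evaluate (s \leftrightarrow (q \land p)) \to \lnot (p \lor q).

undefined

q \land p = 0 \land undefined = undefined
s \leftrightarrow (q \land p) = 1 \leftrightarrow undefined = undefined
p \lor q = undefined \lor 0 = undefined
\lnot (p \lor q) = \lnot undefined = undefined
(s \leftrightarrow (q \land p)) \to \lnot (p \lor q) = undefined \to undefined = undefined  [any arg is the third value ⇒ result is the third value]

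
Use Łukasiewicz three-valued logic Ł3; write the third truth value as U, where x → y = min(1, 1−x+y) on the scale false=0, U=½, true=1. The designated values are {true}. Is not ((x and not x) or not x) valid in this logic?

Countermodel: x=U gives U, which is not designated.

No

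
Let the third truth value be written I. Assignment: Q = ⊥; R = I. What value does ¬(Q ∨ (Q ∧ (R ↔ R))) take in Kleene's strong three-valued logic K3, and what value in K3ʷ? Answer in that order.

In Kleene's strong three-valued logic K3: R ↔ R = I ↔ I = I
Q ∧ (R ↔ R) = ⊥ ∧ I = ⊥
Q ∨ (Q ∧ (R ↔ R)) = ⊥ ∨ ⊥ = ⊥
¬(Q ∨ (Q ∧ (R ↔ R))) = ¬⊥ = ⊤
In K3ʷ: R ↔ R = I ↔ I = I
Q ∧ (R ↔ R) = ⊥ ∧ I = I
Q ∨ (Q ∧ (R ↔ R)) = ⊥ ∨ I = I
¬(Q ∨ (Q ∧ (R ↔ R))) = ¬I = I
They differ because Kleene's strong three-valued logic K3 and K3ʷ treat I differently under the binary connectives.

⊤; I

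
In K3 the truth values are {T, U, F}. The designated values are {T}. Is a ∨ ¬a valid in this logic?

No

Countermodel: a=U gives U, which is not designated.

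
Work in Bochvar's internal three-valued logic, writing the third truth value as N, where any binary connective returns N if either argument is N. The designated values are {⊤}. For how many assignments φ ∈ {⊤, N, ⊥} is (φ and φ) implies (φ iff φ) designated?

φ=⊤: ⊤ ✓
φ=N: N ·
φ=⊥: ⊤ ✓

2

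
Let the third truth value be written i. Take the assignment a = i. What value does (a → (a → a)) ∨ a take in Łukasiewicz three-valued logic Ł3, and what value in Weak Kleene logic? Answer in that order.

True; i

In Łukasiewicz three-valued logic Ł3: a → a = i → i = True
a → (a → a) = i → True = True
(a → (a → a)) ∨ a = True ∨ i = True
In Weak Kleene logic: a → a = i → i = i  [any arg is the third value ⇒ result is the third value]
a → (a → a) = i → i = i
(a → (a → a)) ∨ a = i ∨ i = i
They differ because Łukasiewicz three-valued logic Ł3 and Weak Kleene logic treat i differently under the binary connectives.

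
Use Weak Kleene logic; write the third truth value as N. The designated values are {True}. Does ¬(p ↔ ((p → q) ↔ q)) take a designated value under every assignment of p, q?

No

Countermodel: p=True, q=True gives False, which is not designated.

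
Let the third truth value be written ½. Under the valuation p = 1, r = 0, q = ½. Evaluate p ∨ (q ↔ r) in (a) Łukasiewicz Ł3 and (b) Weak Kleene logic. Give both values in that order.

1; ½

In Łukasiewicz Ł3: q ↔ r = ½ ↔ 0 = ½
p ∨ (q ↔ r) = 1 ∨ ½ = 1
In Weak Kleene logic: q ↔ r = ½ ↔ 0 = ½
p ∨ (q ↔ r) = 1 ∨ ½ = ½
They differ because Łukasiewicz Ł3 and Weak Kleene logic treat ½ differently under the binary connectives.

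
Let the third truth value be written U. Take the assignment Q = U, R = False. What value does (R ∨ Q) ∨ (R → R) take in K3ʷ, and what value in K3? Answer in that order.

In K3ʷ: R ∨ Q = False ∨ U = U
R → R = False → False = True
(R ∨ Q) ∨ (R → R) = U ∨ True = U
In K3: R ∨ Q = False ∨ U = U
R → R = False → False = True
(R ∨ Q) ∨ (R → R) = U ∨ True = True
They differ because K3ʷ and K3 treat U differently under the binary connectives.

U; True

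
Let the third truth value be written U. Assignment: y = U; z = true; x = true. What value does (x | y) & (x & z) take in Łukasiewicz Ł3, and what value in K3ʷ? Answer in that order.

In Łukasiewicz Ł3: x | y = true | U = true
x & z = true & true = true
(x | y) & (x & z) = true & true = true
In K3ʷ: x | y = true | U = U
x & z = true & true = true
(x | y) & (x & z) = U & true = U
They differ because Łukasiewicz Ł3 and K3ʷ treat U differently under the binary connectives.

true; U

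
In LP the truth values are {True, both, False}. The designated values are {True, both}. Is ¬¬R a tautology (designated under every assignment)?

No

Countermodel: R=False gives False, which is not designated.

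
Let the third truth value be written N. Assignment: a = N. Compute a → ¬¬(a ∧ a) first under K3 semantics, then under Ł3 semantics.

In K3: a ∧ a = N ∧ N = N
¬(a ∧ a) = ¬N = N
¬¬(a ∧ a) = ¬N = N
a → ¬¬(a ∧ a) = N → N = N  [¬N ∨ N]
In Ł3: a ∧ a = N ∧ N = N
¬(a ∧ a) = ¬N = N
¬¬(a ∧ a) = ¬N = N
a → ¬¬(a ∧ a) = N → N = true  [min(1, 1−½+½)]
They differ because K3 and Ł3 treat N differently under implication.

N; true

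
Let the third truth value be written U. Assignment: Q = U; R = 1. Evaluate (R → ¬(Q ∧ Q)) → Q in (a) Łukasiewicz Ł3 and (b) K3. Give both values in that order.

In Łukasiewicz Ł3: Q ∧ Q = U ∧ U = U
¬(Q ∧ Q) = ¬U = U
R → ¬(Q ∧ Q) = 1 → U = U
(R → ¬(Q ∧ Q)) → Q = U → U = 1
In K3: Q ∧ Q = U ∧ U = U
¬(Q ∧ Q) = ¬U = U
R → ¬(Q ∧ Q) = 1 → U = U  [¬1 ∨ U]
(R → ¬(Q ∧ Q)) → Q = U → U = U
They differ because Łukasiewicz Ł3 and K3 treat U differently under implication.

1; U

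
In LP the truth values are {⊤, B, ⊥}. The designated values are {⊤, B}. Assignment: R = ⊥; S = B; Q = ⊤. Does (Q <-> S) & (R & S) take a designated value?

Q <-> S = ⊤ <-> B = B
R & S = ⊥ & B = ⊥
(Q <-> S) & (R & S) = B & ⊥ = ⊥
⊥ ∉ {⊤, B}.

No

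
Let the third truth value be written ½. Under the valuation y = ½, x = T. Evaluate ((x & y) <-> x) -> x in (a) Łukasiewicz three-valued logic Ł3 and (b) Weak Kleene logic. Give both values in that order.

In Łukasiewicz three-valued logic Ł3: x & y = T & ½ = ½
(x & y) <-> x = ½ <-> T = ½  [1 − |½−1|]
((x & y) <-> x) -> x = ½ -> T = T
In Weak Kleene logic: x & y = T & ½ = ½
(x & y) <-> x = ½ <-> T = ½
((x & y) <-> x) -> x = ½ -> T = ½  [any arg is the third value ⇒ result is the third value]
They differ because Łukasiewicz three-valued logic Ł3 and Weak Kleene logic treat ½ differently under the binary connectives.

T; ½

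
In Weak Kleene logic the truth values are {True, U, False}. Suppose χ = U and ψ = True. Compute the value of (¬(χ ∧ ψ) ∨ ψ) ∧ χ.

χ ∧ ψ = U ∧ True = U
¬(χ ∧ ψ) = ¬U = U
¬(χ ∧ ψ) ∨ ψ = U ∨ True = U
(¬(χ ∧ ψ) ∨ ψ) ∧ χ = U ∧ U = U

U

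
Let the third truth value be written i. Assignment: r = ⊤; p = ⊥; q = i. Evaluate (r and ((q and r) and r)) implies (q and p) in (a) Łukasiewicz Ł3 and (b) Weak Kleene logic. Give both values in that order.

In Łukasiewicz Ł3: q and r = i and ⊤ = i
(q and r) and r = i and ⊤ = i
r and ((q and r) and r) = ⊤ and i = i
q and p = i and ⊥ = ⊥
(r and ((q and r) and r)) implies (q and p) = i implies ⊥ = i  [min(1, 1−½+0)]
In Weak Kleene logic: q and r = i and ⊤ = i
(q and r) and r = i and ⊤ = i
r and ((q and r) and r) = ⊤ and i = i
q and p = i and ⊥ = i
(r and ((q and r) and r)) implies (q and p) = i implies i = i  [any arg is the third value ⇒ result is the third value]

i; i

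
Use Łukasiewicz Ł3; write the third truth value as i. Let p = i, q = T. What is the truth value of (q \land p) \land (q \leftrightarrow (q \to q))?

i

q \land p = T \land i = i
q \to q = T \to T = T
q \leftrightarrow (q \to q) = T \leftrightarrow T = T
(q \land p) \land (q \leftrightarrow (q \to q)) = i \land T = i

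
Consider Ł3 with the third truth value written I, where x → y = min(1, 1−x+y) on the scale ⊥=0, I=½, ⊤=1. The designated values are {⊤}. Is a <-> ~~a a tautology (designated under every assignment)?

Yes

Every assignment of a over {⊤, I, ⊥} gives a value in {⊤}.
In particular, with a=I: a <-> ~~a = ⊤.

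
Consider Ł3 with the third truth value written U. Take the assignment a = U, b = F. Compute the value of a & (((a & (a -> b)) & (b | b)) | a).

a -> b = U -> F = U  [min(1, 1−½+0)]
a & (a -> b) = U & U = U
b | b = F | F = F
(a & (a -> b)) & (b | b) = U & F = F
((a & (a -> b)) & (b | b)) | a = F | U = U
a & (((a & (a -> b)) & (b | b)) | a) = U & U = U

U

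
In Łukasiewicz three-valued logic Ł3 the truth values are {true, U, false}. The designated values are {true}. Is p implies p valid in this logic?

Every assignment of p over {true, U, false} gives a value in {true}.
In particular, with p=U: p implies p = true.

Yes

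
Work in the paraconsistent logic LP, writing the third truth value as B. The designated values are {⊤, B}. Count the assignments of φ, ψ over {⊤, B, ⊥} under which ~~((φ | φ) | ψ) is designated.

8

Of the 9 assignments, 8 give a value in {⊤, B}.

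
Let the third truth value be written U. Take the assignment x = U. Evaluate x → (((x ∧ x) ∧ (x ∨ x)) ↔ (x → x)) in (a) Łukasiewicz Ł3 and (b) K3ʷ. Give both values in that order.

True; U

In Łukasiewicz Ł3: x ∧ x = U ∧ U = U
x ∨ x = U ∨ U = U
(x ∧ x) ∧ (x ∨ x) = U ∧ U = U
x → x = U → U = True  [min(1, 1−½+½)]
((x ∧ x) ∧ (x ∨ x)) ↔ (x → x) = U ↔ True = U
x → (((x ∧ x) ∧ (x ∨ x)) ↔ (x → x)) = U → U = True
In K3ʷ: x ∧ x = U ∧ U = U
x ∨ x = U ∨ U = U
(x ∧ x) ∧ (x ∨ x) = U ∧ U = U
x → x = U → U = U  [any arg is the third value ⇒ result is the third value]
((x ∧ x) ∧ (x ∨ x)) ↔ (x → x) = U ↔ U = U
x → (((x ∧ x) ∧ (x ∨ x)) ↔ (x → x)) = U → U = U
They differ because Łukasiewicz Ł3 and K3ʷ treat U differently under the binary connectives.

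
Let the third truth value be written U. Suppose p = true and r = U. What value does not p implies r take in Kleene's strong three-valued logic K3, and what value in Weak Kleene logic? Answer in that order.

true; U

In Kleene's strong three-valued logic K3: not p = not true = false
not p implies r = false implies U = true  [not false or U]
In Weak Kleene logic: not p = not true = false
not p implies r = false implies U = U  [any arg is the third value ⇒ result is the third value]
They differ because Kleene's strong three-valued logic K3 and Weak Kleene logic treat U differently under the binary connectives.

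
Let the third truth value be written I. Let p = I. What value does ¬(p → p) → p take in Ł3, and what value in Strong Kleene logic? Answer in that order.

True; I

In Ł3: p → p = I → I = True  [min(1, 1−½+½)]
¬(p → p) = ¬True = False
¬(p → p) → p = False → I = True
In Strong Kleene logic: p → p = I → I = I
¬(p → p) = ¬I = I
¬(p → p) → p = I → I = I
They differ because Ł3 and Strong Kleene logic treat I differently under implication.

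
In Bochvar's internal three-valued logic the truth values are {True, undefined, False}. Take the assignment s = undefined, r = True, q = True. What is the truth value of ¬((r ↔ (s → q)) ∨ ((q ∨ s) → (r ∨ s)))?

s → q = undefined → True = undefined  [any arg is the third value ⇒ result is the third value]
r ↔ (s → q) = True ↔ undefined = undefined
q ∨ s = True ∨ undefined = undefined
r ∨ s = True ∨ undefined = undefined
(q ∨ s) → (r ∨ s) = undefined → undefined = undefined
(r ↔ (s → q)) ∨ ((q ∨ s) → (r ∨ s)) = undefined ∨ undefined = undefined
¬((r ↔ (s → q)) ∨ ((q ∨ s) → (r ∨ s))) = ¬undefined = undefined

undefined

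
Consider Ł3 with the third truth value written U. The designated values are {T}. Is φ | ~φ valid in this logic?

No

Countermodel: φ=U gives U, which is not designated.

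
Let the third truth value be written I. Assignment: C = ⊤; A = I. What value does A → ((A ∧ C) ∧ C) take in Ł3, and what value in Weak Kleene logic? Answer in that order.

⊤; I

In Ł3: A ∧ C = I ∧ ⊤ = I
(A ∧ C) ∧ C = I ∧ ⊤ = I
A → ((A ∧ C) ∧ C) = I → I = ⊤  [min(1, 1−½+½)]
In Weak Kleene logic: A ∧ C = I ∧ ⊤ = I
(A ∧ C) ∧ C = I ∧ ⊤ = I
A → ((A ∧ C) ∧ C) = I → I = I
They differ because Ł3 and Weak Kleene logic treat I differently under the binary connectives.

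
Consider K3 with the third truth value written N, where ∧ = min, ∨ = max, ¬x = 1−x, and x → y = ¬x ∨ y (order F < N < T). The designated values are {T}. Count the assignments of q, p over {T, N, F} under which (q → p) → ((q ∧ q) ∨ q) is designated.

3

Designated under: (q=T, p=T); (q=T, p=N); (q=T, p=F).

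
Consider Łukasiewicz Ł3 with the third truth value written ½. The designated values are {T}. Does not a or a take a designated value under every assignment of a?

No

Countermodel: a=½ gives ½, which is not designated.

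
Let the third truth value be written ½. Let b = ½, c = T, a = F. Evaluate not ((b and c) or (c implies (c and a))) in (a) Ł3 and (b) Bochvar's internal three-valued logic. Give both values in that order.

In Ł3: b and c = ½ and T = ½
c and a = T and F = F
c implies (c and a) = T implies F = F
(b and c) or (c implies (c and a)) = ½ or F = ½
not ((b and c) or (c implies (c and a))) = not ½ = ½
In Bochvar's internal three-valued logic: b and c = ½ and T = ½
c and a = T and F = F
c implies (c and a) = T implies F = F
(b and c) or (c implies (c and a)) = ½ or F = ½
not ((b and c) or (c implies (c and a))) = not ½ = ½

½; ½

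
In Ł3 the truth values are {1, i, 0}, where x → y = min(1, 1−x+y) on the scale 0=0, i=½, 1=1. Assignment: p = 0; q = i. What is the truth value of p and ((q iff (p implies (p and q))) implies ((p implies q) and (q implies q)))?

p and q = 0 and i = 0
p implies (p and q) = 0 implies 0 = 1
q iff (p implies (p and q)) = i iff 1 = i  [1 − |½−1|]
p implies q = 0 implies i = 1
q implies q = i implies i = 1
(p implies q) and (q implies q) = 1 and 1 = 1
(q iff (p implies (p and q))) implies ((p implies q) and (q implies q)) = i implies 1 = 1
p and ((q iff (p implies (p and q))) implies ((p implies q) and (q implies q))) = 0 and 1 = 0

0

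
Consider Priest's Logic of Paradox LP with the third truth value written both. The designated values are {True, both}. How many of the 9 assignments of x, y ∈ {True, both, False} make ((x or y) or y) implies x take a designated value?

Of the 9 assignments, 8 give a value in {True, both}.

8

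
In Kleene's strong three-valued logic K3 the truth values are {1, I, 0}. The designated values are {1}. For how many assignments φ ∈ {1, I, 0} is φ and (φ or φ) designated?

φ=1: 1 ✓
φ=I: I ·
φ=0: 0 ·

1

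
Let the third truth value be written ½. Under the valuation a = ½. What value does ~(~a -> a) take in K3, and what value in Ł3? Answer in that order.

In K3: ~a = ~½ = ½
~a -> a = ½ -> ½ = ½  [~½ | ½]
~(~a -> a) = ~½ = ½
In Ł3: ~a = ~½ = ½
~a -> a = ½ -> ½ = true
~(~a -> a) = ~true = false
They differ because K3 and Ł3 treat ½ differently under implication.

½; false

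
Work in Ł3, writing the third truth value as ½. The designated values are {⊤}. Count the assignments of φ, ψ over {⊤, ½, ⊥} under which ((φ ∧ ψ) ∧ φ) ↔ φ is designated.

Of the 9 assignments, 6 give a value in {⊤}.

6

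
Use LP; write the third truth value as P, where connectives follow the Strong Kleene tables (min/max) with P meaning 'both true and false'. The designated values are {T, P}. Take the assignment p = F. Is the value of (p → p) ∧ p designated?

p → p = F → F = T
(p → p) ∧ p = T ∧ F = F
F ∉ {T, P}.

No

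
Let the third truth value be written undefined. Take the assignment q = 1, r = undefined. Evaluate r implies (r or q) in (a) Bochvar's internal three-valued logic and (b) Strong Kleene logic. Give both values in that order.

In Bochvar's internal three-valued logic: r or q = undefined or 1 = undefined
r implies (r or q) = undefined implies undefined = undefined  [any arg is the third value ⇒ result is the third value]
In Strong Kleene logic: r or q = undefined or 1 = 1
r implies (r or q) = undefined implies 1 = 1
They differ because Bochvar's internal three-valued logic and Strong Kleene logic treat undefined differently under the binary connectives.

undefined; 1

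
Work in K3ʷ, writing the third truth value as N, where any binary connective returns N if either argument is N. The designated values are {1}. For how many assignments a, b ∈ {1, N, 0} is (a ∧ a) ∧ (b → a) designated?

Designated under: (a=1, b=1); (a=1, b=0).

2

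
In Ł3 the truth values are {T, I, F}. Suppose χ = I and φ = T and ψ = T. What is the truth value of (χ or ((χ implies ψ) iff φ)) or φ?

T

χ implies ψ = I implies T = T  [min(1, 1−½+1)]
(χ implies ψ) iff φ = T iff T = T
χ or ((χ implies ψ) iff φ) = I or T = T
(χ or ((χ implies ψ) iff φ)) or φ = T or T = T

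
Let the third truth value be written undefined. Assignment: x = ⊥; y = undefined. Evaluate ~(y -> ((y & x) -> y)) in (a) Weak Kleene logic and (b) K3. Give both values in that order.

In Weak Kleene logic: y & x = undefined & ⊥ = undefined
(y & x) -> y = undefined -> undefined = undefined  [any arg is the third value ⇒ result is the third value]
y -> ((y & x) -> y) = undefined -> undefined = undefined
~(y -> ((y & x) -> y)) = ~undefined = undefined
In K3: y & x = undefined & ⊥ = ⊥
(y & x) -> y = ⊥ -> undefined = ⊤
y -> ((y & x) -> y) = undefined -> ⊤ = ⊤
~(y -> ((y & x) -> y)) = ~⊤ = ⊥
They differ because Weak Kleene logic and K3 treat undefined differently under the binary connectives.

undefined; ⊥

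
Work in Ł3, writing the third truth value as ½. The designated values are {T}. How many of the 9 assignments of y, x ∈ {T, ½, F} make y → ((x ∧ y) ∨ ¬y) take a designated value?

7

Of the 9 assignments, 7 give a value in {T}.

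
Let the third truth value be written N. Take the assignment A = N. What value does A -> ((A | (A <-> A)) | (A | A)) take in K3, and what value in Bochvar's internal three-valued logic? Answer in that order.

In K3: A <-> A = N <-> N = N
A | (A <-> A) = N | N = N
A | A = N | N = N
(A | (A <-> A)) | (A | A) = N | N = N
A -> ((A | (A <-> A)) | (A | A)) = N -> N = N  [~N | N]
In Bochvar's internal three-valued logic: A <-> A = N <-> N = N
A | (A <-> A) = N | N = N
A | A = N | N = N
(A | (A <-> A)) | (A | A) = N | N = N
A -> ((A | (A <-> A)) | (A | A)) = N -> N = N

N; N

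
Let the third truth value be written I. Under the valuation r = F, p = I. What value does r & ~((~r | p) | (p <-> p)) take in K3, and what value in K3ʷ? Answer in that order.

F; I

In K3: ~r = ~F = T
~r | p = T | I = T
p <-> p = I <-> I = I
(~r | p) | (p <-> p) = T | I = T
~((~r | p) | (p <-> p)) = ~T = F
r & ~((~r | p) | (p <-> p)) = F & F = F
In K3ʷ: ~r = ~F = T
~r | p = T | I = I
p <-> p = I <-> I = I
(~r | p) | (p <-> p) = I | I = I
~((~r | p) | (p <-> p)) = ~I = I
r & ~((~r | p) | (p <-> p)) = F & I = I
They differ because K3 and K3ʷ treat I differently under the binary connectives.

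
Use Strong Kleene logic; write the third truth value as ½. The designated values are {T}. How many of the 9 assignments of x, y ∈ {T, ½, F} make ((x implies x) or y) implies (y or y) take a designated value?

Designated under: (x=T, y=T); (x=½, y=T); (x=F, y=T).

3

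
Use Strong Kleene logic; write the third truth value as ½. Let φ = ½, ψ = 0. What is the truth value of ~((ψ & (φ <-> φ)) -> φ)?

0

φ <-> φ = ½ <-> ½ = ½
ψ & (φ <-> φ) = 0 & ½ = 0
(ψ & (φ <-> φ)) -> φ = 0 -> ½ = 1  [~0 | ½]
~((ψ & (φ <-> φ)) -> φ) = ~1 = 0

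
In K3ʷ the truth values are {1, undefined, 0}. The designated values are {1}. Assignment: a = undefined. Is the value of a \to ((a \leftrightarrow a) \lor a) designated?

No

a \leftrightarrow a = undefined \leftrightarrow undefined = undefined
(a \leftrightarrow a) \lor a = undefined \lor undefined = undefined
a \to ((a \leftrightarrow a) \lor a) = undefined \to undefined = undefined
undefined ∉ {1}.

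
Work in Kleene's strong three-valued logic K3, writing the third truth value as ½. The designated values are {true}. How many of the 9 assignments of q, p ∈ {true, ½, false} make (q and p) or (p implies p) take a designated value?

6

Of the 9 assignments, 6 give a value in {true}.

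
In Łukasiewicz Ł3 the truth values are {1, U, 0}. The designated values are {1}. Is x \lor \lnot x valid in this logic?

No

Countermodel: x=U gives U, which is not designated.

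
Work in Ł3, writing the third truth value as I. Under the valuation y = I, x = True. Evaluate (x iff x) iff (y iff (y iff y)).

x iff x = True iff True = True
y iff y = I iff I = True  [1 − |½−½|]
y iff (y iff y) = I iff True = I
(x iff x) iff (y iff (y iff y)) = True iff I = I

I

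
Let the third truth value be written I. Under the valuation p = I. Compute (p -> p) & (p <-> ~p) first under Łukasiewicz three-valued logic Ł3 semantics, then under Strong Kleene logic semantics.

In Łukasiewicz three-valued logic Ł3: p -> p = I -> I = ⊤  [min(1, 1−½+½)]
~p = ~I = I
p <-> ~p = I <-> I = ⊤
(p -> p) & (p <-> ~p) = ⊤ & ⊤ = ⊤
In Strong Kleene logic: p -> p = I -> I = I  [~I | I]
~p = ~I = I
p <-> ~p = I <-> I = I
(p -> p) & (p <-> ~p) = I & I = I
They differ because Łukasiewicz three-valued logic Ł3 and Strong Kleene logic treat I differently under implication.

⊤; I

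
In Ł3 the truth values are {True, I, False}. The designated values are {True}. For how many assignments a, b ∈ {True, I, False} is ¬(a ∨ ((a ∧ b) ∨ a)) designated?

Designated under: (a=False, b=True); (a=False, b=I); (a=False, b=False).

3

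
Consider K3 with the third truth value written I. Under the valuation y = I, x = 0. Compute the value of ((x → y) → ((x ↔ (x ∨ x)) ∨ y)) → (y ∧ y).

I

x → y = 0 → I = 1
x ∨ x = 0 ∨ 0 = 0
x ↔ (x ∨ x) = 0 ↔ 0 = 1
(x ↔ (x ∨ x)) ∨ y = 1 ∨ I = 1
(x → y) → ((x ↔ (x ∨ x)) ∨ y) = 1 → 1 = 1
y ∧ y = I ∧ I = I
((x → y) → ((x ↔ (x ∨ x)) ∨ y)) → (y ∧ y) = 1 → I = I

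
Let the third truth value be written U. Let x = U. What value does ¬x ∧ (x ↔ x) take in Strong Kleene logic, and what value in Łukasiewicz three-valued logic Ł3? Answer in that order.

U; U

In Strong Kleene logic: ¬x = ¬U = U
x ↔ x = U ↔ U = U
¬x ∧ (x ↔ x) = U ∧ U = U
In Łukasiewicz three-valued logic Ł3: ¬x = ¬U = U
x ↔ x = U ↔ U = ⊤  [1 − |½−½|]
¬x ∧ (x ↔ x) = U ∧ ⊤ = U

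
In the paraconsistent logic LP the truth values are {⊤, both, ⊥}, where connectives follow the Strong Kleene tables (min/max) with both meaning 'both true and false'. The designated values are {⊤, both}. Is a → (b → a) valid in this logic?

Every assignment of a, b over {⊤, both, ⊥} gives a value in {⊤, both}.
In particular, with a=both, b=both: a → (b → a) = both.

Yes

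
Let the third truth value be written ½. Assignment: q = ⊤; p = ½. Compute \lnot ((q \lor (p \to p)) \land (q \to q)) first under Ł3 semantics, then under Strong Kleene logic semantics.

⊥; ⊥

In Ł3: p \to p = ½ \to ½ = ⊤
q \lor (p \to p) = ⊤ \lor ⊤ = ⊤
q \to q = ⊤ \to ⊤ = ⊤
(q \lor (p \to p)) \land (q \to q) = ⊤ \land ⊤ = ⊤
\lnot ((q \lor (p \to p)) \land (q \to q)) = \lnot ⊤ = ⊥
In Strong Kleene logic: p \to p = ½ \to ½ = ½  [\lnot ½ \lor ½]
q \lor (p \to p) = ⊤ \lor ½ = ⊤
q \to q = ⊤ \to ⊤ = ⊤
(q \lor (p \to p)) \land (q \to q) = ⊤ \land ⊤ = ⊤
\lnot ((q \lor (p \to p)) \land (q \to q)) = \lnot ⊤ = ⊥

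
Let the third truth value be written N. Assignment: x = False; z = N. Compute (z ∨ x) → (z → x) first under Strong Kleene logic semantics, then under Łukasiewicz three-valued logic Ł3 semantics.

In Strong Kleene logic: z ∨ x = N ∨ False = N
z → x = N → False = N  [¬N ∨ False]
(z ∨ x) → (z → x) = N → N = N
In Łukasiewicz three-valued logic Ł3: z ∨ x = N ∨ False = N
z → x = N → False = N  [min(1, 1−½+0)]
(z ∨ x) → (z → x) = N → N = True
They differ because Strong Kleene logic and Łukasiewicz three-valued logic Ł3 treat N differently under implication.

N; True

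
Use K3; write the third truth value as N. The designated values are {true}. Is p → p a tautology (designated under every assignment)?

Countermodel: p=N gives N, which is not designated.

No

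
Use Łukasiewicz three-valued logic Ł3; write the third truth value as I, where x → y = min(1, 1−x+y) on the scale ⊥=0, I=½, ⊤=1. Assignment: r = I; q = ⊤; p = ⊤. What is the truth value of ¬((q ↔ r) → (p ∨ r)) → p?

q ↔ r = ⊤ ↔ I = I  [1 − |1−½|]
p ∨ r = ⊤ ∨ I = ⊤
(q ↔ r) → (p ∨ r) = I → ⊤ = ⊤
¬((q ↔ r) → (p ∨ r)) = ¬⊤ = ⊥
¬((q ↔ r) → (p ∨ r)) → p = ⊥ → ⊤ = ⊤

⊤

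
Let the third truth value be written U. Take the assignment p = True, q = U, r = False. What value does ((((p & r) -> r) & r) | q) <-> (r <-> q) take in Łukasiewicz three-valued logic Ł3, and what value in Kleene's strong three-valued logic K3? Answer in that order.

True; U

In Łukasiewicz three-valued logic Ł3: p & r = True & False = False
(p & r) -> r = False -> False = True
((p & r) -> r) & r = True & False = False
(((p & r) -> r) & r) | q = False | U = U
r <-> q = False <-> U = U  [1 − |0−½|]
((((p & r) -> r) & r) | q) <-> (r <-> q) = U <-> U = True
In Kleene's strong three-valued logic K3: p & r = True & False = False
(p & r) -> r = False -> False = True
((p & r) -> r) & r = True & False = False
(((p & r) -> r) & r) | q = False | U = U
r <-> q = False <-> U = U
((((p & r) -> r) & r) | q) <-> (r <-> q) = U <-> U = U
They differ because Łukasiewicz three-valued logic Ł3 and Kleene's strong three-valued logic K3 treat U differently under implication.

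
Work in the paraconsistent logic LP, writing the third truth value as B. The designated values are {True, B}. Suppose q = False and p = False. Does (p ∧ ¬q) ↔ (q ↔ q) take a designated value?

No

¬q = ¬False = True
p ∧ ¬q = False ∧ True = False
q ↔ q = False ↔ False = True
(p ∧ ¬q) ↔ (q ↔ q) = False ↔ True = False
False ∉ {True, B}.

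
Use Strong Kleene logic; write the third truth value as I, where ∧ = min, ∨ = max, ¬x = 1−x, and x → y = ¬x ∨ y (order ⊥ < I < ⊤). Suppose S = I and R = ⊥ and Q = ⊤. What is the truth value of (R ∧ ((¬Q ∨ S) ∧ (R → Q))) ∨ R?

¬Q = ¬⊤ = ⊥
¬Q ∨ S = ⊥ ∨ I = I
R → Q = ⊥ → ⊤ = ⊤
(¬Q ∨ S) ∧ (R → Q) = I ∧ ⊤ = I
R ∧ ((¬Q ∨ S) ∧ (R → Q)) = ⊥ ∧ I = ⊥
(R ∧ ((¬Q ∨ S) ∧ (R → Q))) ∨ R = ⊥ ∨ ⊥ = ⊥

⊥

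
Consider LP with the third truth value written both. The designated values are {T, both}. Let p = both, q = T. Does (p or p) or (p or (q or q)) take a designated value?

p or p = both or both = both
q or q = T or T = T
p or (q or q) = both or T = T
(p or p) or (p or (q or q)) = both or T = T
T ∈ {T, both}.

Yes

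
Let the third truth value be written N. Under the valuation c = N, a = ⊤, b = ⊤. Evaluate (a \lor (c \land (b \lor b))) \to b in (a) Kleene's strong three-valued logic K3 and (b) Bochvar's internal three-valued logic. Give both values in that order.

⊤; N

In Kleene's strong three-valued logic K3: b \lor b = ⊤ \lor ⊤ = ⊤
c \land (b \lor b) = N \land ⊤ = N
a \lor (c \land (b \lor b)) = ⊤ \lor N = ⊤
(a \lor (c \land (b \lor b))) \to b = ⊤ \to ⊤ = ⊤
In Bochvar's internal three-valued logic: b \lor b = ⊤ \lor ⊤ = ⊤
c \land (b \lor b) = N \land ⊤ = N
a \lor (c \land (b \lor b)) = ⊤ \lor N = N
(a \lor (c \land (b \lor b))) \to b = N \to ⊤ = N  [any arg is the third value ⇒ result is the third value]
They differ because Kleene's strong three-valued logic K3 and Bochvar's internal three-valued logic treat N differently under the binary connectives.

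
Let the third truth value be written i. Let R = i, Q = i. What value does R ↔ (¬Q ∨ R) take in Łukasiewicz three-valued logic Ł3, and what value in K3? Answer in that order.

⊤; i

In Łukasiewicz three-valued logic Ł3: ¬Q = ¬i = i
¬Q ∨ R = i ∨ i = i
R ↔ (¬Q ∨ R) = i ↔ i = ⊤  [1 − |½−½|]
In K3: ¬Q = ¬i = i
¬Q ∨ R = i ∨ i = i
R ↔ (¬Q ∨ R) = i ↔ i = i
They differ because Łukasiewicz three-valued logic Ł3 and K3 treat i differently under implication.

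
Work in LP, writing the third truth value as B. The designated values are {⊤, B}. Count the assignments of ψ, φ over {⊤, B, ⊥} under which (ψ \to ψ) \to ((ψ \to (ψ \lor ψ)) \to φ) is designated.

7

Of the 9 assignments, 7 give a value in {⊤, B}.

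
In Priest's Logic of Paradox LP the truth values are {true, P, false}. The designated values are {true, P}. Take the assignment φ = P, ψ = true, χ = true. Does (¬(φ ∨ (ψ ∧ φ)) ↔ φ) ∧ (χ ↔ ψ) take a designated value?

Yes

ψ ∧ φ = true ∧ P = P
φ ∨ (ψ ∧ φ) = P ∨ P = P
¬(φ ∨ (ψ ∧ φ)) = ¬P = P
¬(φ ∨ (ψ ∧ φ)) ↔ φ = P ↔ P = P
χ ↔ ψ = true ↔ true = true
(¬(φ ∨ (ψ ∧ φ)) ↔ φ) ∧ (χ ↔ ψ) = P ∧ true = P
P ∈ {true, P}.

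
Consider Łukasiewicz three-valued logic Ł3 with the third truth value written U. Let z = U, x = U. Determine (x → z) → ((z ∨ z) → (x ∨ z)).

x → z = U → U = 1
z ∨ z = U ∨ U = U
x ∨ z = U ∨ U = U
(z ∨ z) → (x ∨ z) = U → U = 1
(x → z) → ((z ∨ z) → (x ∨ z)) = 1 → 1 = 1

1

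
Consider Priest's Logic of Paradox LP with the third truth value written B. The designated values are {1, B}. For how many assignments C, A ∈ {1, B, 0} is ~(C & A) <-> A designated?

Of the 9 assignments, 5 give a value in {1, B}.

5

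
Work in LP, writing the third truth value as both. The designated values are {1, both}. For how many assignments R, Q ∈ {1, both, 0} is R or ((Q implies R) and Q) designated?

Of the 9 assignments, 7 give a value in {1, both}.

7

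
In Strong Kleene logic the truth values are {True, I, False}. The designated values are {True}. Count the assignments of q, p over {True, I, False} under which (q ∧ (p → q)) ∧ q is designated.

Designated under: (q=True, p=True); (q=True, p=I); (q=True, p=False).

3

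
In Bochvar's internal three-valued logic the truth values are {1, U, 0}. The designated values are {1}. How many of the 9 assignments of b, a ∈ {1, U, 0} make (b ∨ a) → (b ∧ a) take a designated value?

2

Designated under: (b=1, a=1); (b=0, a=0).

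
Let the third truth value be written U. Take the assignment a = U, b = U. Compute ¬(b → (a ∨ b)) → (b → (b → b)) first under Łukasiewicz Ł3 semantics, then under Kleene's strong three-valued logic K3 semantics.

In Łukasiewicz Ł3: a ∨ b = U ∨ U = U
b → (a ∨ b) = U → U = 1  [min(1, 1−½+½)]
¬(b → (a ∨ b)) = ¬1 = 0
b → b = U → U = 1
b → (b → b) = U → 1 = 1
¬(b → (a ∨ b)) → (b → (b → b)) = 0 → 1 = 1
In Kleene's strong three-valued logic K3: a ∨ b = U ∨ U = U
b → (a ∨ b) = U → U = U  [¬U ∨ U]
¬(b → (a ∨ b)) = ¬U = U
b → b = U → U = U
b → (b → b) = U → U = U
¬(b → (a ∨ b)) → (b → (b → b)) = U → U = U
They differ because Łukasiewicz Ł3 and Kleene's strong three-valued logic K3 treat U differently under implication.

1; U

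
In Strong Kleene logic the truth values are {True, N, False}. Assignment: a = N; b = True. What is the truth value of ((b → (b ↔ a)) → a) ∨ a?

N

b ↔ a = True ↔ N = N
b → (b ↔ a) = True → N = N
(b → (b ↔ a)) → a = N → N = N
((b → (b ↔ a)) → a) ∨ a = N ∨ N = N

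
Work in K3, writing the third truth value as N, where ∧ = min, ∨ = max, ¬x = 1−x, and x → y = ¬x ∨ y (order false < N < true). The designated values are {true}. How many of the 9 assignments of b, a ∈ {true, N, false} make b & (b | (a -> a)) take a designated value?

Designated under: (b=true, a=true); (b=true, a=N); (b=true, a=false).

3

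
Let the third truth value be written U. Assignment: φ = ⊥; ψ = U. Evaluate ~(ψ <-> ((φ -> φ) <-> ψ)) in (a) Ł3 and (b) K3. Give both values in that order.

In Ł3: φ -> φ = ⊥ -> ⊥ = ⊤
(φ -> φ) <-> ψ = ⊤ <-> U = U  [1 − |1−½|]
ψ <-> ((φ -> φ) <-> ψ) = U <-> U = ⊤
~(ψ <-> ((φ -> φ) <-> ψ)) = ~⊤ = ⊥
In K3: φ -> φ = ⊥ -> ⊥ = ⊤
(φ -> φ) <-> ψ = ⊤ <-> U = U
ψ <-> ((φ -> φ) <-> ψ) = U <-> U = U
~(ψ <-> ((φ -> φ) <-> ψ)) = ~U = U
They differ because Ł3 and K3 treat U differently under implication.

⊥; U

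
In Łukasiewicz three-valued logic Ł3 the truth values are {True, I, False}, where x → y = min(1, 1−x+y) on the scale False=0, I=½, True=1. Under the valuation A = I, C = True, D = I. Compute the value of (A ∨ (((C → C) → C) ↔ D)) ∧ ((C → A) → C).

C → C = True → True = True
(C → C) → C = True → True = True
((C → C) → C) ↔ D = True ↔ I = I  [1 − |1−½|]
A ∨ (((C → C) → C) ↔ D) = I ∨ I = I
C → A = True → I = I
(C → A) → C = I → True = True
(A ∨ (((C → C) → C) ↔ D)) ∧ ((C → A) → C) = I ∧ True = I

I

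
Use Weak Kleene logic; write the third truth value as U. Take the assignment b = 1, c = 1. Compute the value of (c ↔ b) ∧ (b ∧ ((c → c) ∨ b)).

c ↔ b = 1 ↔ 1 = 1
c → c = 1 → 1 = 1
(c → c) ∨ b = 1 ∨ 1 = 1
b ∧ ((c → c) ∨ b) = 1 ∧ 1 = 1
(c ↔ b) ∧ (b ∧ ((c → c) ∨ b)) = 1 ∧ 1 = 1

1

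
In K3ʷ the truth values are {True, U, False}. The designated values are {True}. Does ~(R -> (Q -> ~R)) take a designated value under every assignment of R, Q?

No

Countermodel: R=True, Q=U gives U, which is not designated.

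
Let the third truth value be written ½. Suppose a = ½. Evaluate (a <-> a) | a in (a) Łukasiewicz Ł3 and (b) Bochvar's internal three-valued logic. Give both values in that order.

In Łukasiewicz Ł3: a <-> a = ½ <-> ½ = true
(a <-> a) | a = true | ½ = true
In Bochvar's internal three-valued logic: a <-> a = ½ <-> ½ = ½
(a <-> a) | a = ½ | ½ = ½
They differ because Łukasiewicz Ł3 and Bochvar's internal three-valued logic treat ½ differently under the binary connectives.

true; ½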